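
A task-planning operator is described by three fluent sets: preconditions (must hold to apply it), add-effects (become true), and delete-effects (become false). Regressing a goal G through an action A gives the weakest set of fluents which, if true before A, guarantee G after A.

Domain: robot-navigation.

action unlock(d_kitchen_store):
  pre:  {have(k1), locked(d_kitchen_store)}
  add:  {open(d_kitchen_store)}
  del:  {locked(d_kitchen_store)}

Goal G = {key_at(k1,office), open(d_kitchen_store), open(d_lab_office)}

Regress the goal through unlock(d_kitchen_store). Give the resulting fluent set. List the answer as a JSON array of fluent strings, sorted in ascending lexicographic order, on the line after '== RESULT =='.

Regress:
  G ∩ del = {}  (empty — regression defined)
  G \ add = {key_at(k1,office), open(d_kitchen_store), open(d_lab_office)} \ {open(d_kitchen_store)} = {key_at(k1,office), open(d_lab_office)}
  ∪ pre   = {key_at(k1,office), open(d_lab_office)} ∪ {have(k1), locked(d_kitchen_store)}
          = {have(k1), key_at(k1,office), locked(d_kitchen_store), open(d_lab_office)}

== RESULT ==
["have(k1)", "key_at(k1,office)", "locked(d_kitchen_store)", "open(d_lab_office)"]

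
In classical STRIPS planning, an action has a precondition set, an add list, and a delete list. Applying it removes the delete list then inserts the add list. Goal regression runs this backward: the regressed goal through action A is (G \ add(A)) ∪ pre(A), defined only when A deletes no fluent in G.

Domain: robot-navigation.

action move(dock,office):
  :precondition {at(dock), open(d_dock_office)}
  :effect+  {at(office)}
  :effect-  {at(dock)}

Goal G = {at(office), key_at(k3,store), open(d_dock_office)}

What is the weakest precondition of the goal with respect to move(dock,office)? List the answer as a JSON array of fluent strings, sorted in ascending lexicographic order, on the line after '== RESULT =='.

Compute (G \ add) ∪ pre:
  G ∩ del = {}  (empty — regression defined)
  G \ add = {at(office), key_at(k3,store), open(d_dock_office)} \ {at(office)} = {key_at(k3,store), open(d_dock_office)}
  ∪ pre   = {key_at(k3,store), open(d_dock_office)} ∪ {at(dock), open(d_dock_office)}
          = {at(dock), key_at(k3,store), open(d_dock_office)}

== RESULT ==
["at(dock)", "key_at(k3,store)", "open(d_dock_office)"]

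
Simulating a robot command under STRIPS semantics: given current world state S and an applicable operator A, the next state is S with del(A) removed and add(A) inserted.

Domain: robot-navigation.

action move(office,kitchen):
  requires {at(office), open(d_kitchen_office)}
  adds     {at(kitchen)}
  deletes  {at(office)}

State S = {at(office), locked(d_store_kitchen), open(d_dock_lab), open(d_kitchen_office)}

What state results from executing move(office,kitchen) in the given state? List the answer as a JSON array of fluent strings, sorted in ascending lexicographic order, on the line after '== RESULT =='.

Progress:
  pre ⊆ S: {at(office), open(d_kitchen_office)} ⊆ S  — applicable
  S \ del = {locked(d_store_kitchen), open(d_dock_lab), open(d_kitchen_office)}
  ∪ add   = {at(kitchen), locked(d_store_kitchen), open(d_dock_lab), open(d_kitchen_office)}

== RESULT ==
["at(kitchen)", "locked(d_store_kitchen)", "open(d_dock_lab)", "open(d_kitchen_office)"]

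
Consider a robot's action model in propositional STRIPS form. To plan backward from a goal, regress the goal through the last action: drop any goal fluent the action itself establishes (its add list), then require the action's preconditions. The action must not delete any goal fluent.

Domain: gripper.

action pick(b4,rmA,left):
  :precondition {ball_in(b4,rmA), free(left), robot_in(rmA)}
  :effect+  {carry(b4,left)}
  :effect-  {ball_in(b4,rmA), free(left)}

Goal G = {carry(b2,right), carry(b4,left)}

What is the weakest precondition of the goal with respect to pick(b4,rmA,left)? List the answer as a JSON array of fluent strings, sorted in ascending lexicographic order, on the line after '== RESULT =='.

Compute (G \ add) ∪ pre:
  G ∩ del = {}  (empty — regression defined)
  G \ add = {carry(b2,right), carry(b4,left)} \ {carry(b4,left)} = {carry(b2,right)}
  ∪ pre   = {carry(b2,right)} ∪ {ball_in(b4,rmA), free(left), robot_in(rmA)}
          = {ball_in(b4,rmA), carry(b2,right), free(left), robot_in(rmA)}

== RESULT ==
["ball_in(b4,rmA)", "carry(b2,right)", "free(left)", "robot_in(rmA)"]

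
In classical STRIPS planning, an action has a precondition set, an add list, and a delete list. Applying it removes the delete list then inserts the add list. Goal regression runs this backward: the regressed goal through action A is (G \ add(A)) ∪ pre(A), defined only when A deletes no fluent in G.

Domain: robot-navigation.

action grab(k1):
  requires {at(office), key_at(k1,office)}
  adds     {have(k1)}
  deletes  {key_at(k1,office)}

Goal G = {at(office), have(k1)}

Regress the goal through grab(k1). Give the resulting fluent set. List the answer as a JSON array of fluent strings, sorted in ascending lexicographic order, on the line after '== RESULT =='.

Regress:
  G ∩ del = {}  (empty — regression defined)
  G \ add = {at(office), have(k1)} \ {have(k1)} = {at(office)}
  ∪ pre   = {at(office)} ∪ {at(office), key_at(k1,office)}
          = {at(office), key_at(k1,office)}

== RESULT ==
["at(office)", "key_at(k1,office)"]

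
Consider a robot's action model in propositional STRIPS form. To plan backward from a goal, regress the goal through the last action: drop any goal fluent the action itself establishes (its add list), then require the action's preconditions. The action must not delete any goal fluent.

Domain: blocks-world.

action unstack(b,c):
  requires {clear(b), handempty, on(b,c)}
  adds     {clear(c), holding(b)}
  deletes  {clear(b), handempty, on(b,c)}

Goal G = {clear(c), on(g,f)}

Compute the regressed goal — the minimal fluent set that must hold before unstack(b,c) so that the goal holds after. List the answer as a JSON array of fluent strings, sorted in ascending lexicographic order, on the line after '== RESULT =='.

Regress:
  G ∩ del = {}  (empty — regression defined)
  G \ add = {clear(c), on(g,f)} \ {clear(c), holding(b)} = {on(g,f)}
  ∪ pre   = {on(g,f)} ∪ {clear(b), handempty, on(b,c)}
          = {clear(b), handempty, on(b,c), on(g,f)}

== RESULT ==
["clear(b)", "handempty", "on(b,c)", "on(g,f)"]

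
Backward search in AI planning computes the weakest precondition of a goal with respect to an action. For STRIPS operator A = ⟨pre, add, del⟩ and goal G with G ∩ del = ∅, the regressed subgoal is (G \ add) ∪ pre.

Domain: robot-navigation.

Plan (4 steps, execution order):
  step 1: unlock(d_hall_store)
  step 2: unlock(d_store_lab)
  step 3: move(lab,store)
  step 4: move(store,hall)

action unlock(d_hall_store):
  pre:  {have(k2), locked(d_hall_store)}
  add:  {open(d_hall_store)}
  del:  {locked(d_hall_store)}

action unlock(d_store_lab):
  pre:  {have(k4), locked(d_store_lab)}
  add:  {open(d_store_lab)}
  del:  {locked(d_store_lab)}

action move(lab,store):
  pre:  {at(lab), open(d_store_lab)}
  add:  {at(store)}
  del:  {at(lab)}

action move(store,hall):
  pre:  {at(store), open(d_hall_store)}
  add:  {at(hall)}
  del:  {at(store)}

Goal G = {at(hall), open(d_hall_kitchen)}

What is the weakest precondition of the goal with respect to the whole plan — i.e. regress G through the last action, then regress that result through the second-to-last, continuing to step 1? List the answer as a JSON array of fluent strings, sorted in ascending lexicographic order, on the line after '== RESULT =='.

Work backward from the goal:
  through step 4 (move(store,hall)): drop {at(hall)}, keep {open(d_hall_kitchen)}, require {at(store), open(d_hall_store)}
    → {at(store), open(d_hall_kitchen), open(d_hall_store)}
  through step 3 (move(lab,store)): drop {at(store)}, keep {open(d_hall_kitchen), open(d_hall_store)}, require {at(lab), open(d_store_lab)}
    → {at(lab), open(d_hall_kitchen), open(d_hall_store), open(d_store_lab)}
  through step 2 (unlock(d_store_lab)): drop {open(d_store_lab)}, keep {at(lab), open(d_hall_kitchen), open(d_hall_store)}, require {have(k4), locked(d_store_lab)}
    → {at(lab), have(k4), locked(d_store_lab), open(d_hall_kitchen), open(d_hall_store)}
  through step 1 (unlock(d_hall_store)): drop {open(d_hall_store)}, keep {at(lab), have(k4), locked(d_store_lab), open(d_hall_kitchen)}, require {have(k2), locked(d_hall_store)}
    → {at(lab), have(k2), have(k4), locked(d_hall_store), locked(d_store_lab), open(d_hall_kitchen)}

== RESULT ==
["at(lab)", "have(k2)", "have(k4)", "locked(d_hall_store)", "locked(d_store_lab)", "open(d_hall_kitchen)"]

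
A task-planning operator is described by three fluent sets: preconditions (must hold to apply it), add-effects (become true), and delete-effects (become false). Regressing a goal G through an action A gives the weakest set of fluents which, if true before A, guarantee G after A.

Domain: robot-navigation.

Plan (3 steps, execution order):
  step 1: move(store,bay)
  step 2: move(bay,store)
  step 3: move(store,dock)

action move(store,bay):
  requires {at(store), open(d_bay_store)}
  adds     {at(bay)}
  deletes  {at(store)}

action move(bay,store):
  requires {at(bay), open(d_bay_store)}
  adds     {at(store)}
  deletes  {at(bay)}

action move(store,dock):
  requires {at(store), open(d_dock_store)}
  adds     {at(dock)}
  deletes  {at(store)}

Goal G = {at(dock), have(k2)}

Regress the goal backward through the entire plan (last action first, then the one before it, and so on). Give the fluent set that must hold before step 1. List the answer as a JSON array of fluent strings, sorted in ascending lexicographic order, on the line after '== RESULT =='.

Regress step by step:
  through step 3 (move(store,dock)): drop {at(dock)}, keep {have(k2)}, require {at(store), open(d_dock_store)}
    → {at(store), have(k2), open(d_dock_store)}
  through step 2 (move(bay,store)): drop {at(store)}, keep {have(k2), open(d_dock_store)}, require {at(bay), open(d_bay_store)}
    → {at(bay), have(k2), open(d_bay_store), open(d_dock_store)}
  through step 1 (move(store,bay)): drop {at(bay)}, keep {have(k2), open(d_bay_store), open(d_dock_store)}, require {at(store), open(d_bay_store)}
    → {at(store), have(k2), open(d_bay_store), open(d_dock_store)}

== RESULT ==
["at(store)", "have(k2)", "open(d_bay_store)", "open(d_dock_store)"]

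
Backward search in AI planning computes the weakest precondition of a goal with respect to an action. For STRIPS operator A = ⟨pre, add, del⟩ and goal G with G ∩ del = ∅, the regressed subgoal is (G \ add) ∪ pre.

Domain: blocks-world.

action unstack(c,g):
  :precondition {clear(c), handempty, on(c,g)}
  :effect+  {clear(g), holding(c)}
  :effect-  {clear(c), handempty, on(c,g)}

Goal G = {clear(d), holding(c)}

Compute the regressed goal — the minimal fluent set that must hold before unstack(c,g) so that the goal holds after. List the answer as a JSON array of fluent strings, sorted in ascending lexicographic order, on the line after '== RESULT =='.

Regress:
  G ∩ del = {}  (empty — regression defined)
  G \ add = {clear(d), holding(c)} \ {clear(g), holding(c)} = {clear(d)}
  ∪ pre   = {clear(d)} ∪ {clear(c), handempty, on(c,g)}
          = {clear(c), clear(d), handempty, on(c,g)}

== RESULT ==
["clear(c)", "clear(d)", "handempty", "on(c,g)"]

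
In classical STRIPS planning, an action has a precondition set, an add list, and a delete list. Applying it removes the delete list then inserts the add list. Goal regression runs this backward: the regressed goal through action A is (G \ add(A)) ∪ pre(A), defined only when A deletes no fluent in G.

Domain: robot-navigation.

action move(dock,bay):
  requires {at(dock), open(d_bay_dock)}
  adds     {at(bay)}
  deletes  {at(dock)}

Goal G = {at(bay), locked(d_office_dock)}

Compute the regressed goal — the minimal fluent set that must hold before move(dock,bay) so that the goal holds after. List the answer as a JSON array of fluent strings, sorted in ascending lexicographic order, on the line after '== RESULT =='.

Compute (G \ add) ∪ pre:
  G ∩ del = {}  (empty — regression defined)
  G \ add = {at(bay), locked(d_office_dock)} \ {at(bay)} = {locked(d_office_dock)}
  ∪ pre   = {locked(d_office_dock)} ∪ {at(dock), open(d_bay_dock)}
          = {at(dock), locked(d_office_dock), open(d_bay_dock)}

== RESULT ==
["at(dock)", "locked(d_office_dock)", "open(d_bay_dock)"]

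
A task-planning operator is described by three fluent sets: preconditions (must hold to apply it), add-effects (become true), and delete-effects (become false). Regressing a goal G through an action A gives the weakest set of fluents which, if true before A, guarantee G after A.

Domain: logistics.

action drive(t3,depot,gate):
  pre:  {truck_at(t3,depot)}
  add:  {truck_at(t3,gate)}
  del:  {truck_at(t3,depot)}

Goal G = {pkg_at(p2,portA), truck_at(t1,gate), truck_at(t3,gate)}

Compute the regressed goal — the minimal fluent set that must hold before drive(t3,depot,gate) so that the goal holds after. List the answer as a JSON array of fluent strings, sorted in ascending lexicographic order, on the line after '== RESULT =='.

Regress:
  G ∩ del = {}  (empty — regression defined)
  G \ add = {pkg_at(p2,portA), truck_at(t1,gate), truck_at(t3,gate)} \ {truck_at(t3,gate)} = {pkg_at(p2,portA), truck_at(t1,gate)}
  ∪ pre   = {pkg_at(p2,portA), truck_at(t1,gate)} ∪ {truck_at(t3,depot)}
          = {pkg_at(p2,portA), truck_at(t1,gate), truck_at(t3,depot)}

== RESULT ==
["pkg_at(p2,portA)", "truck_at(t1,gate)", "truck_at(t3,depot)"]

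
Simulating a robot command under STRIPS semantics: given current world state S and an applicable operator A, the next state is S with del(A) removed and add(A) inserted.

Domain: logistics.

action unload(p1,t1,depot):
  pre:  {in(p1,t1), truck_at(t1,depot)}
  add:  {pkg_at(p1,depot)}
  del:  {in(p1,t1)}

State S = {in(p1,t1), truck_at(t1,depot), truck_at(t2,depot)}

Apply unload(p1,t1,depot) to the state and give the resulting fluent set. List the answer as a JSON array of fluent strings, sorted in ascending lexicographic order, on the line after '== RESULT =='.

Progress:
  pre ⊆ S: {in(p1,t1), truck_at(t1,depot)} ⊆ S  — applicable
  S \ del = {truck_at(t1,depot), truck_at(t2,depot)}
  ∪ add   = {pkg_at(p1,depot), truck_at(t1,depot), truck_at(t2,depot)}

== RESULT ==
["pkg_at(p1,depot)", "truck_at(t1,depot)", "truck_at(t2,depot)"]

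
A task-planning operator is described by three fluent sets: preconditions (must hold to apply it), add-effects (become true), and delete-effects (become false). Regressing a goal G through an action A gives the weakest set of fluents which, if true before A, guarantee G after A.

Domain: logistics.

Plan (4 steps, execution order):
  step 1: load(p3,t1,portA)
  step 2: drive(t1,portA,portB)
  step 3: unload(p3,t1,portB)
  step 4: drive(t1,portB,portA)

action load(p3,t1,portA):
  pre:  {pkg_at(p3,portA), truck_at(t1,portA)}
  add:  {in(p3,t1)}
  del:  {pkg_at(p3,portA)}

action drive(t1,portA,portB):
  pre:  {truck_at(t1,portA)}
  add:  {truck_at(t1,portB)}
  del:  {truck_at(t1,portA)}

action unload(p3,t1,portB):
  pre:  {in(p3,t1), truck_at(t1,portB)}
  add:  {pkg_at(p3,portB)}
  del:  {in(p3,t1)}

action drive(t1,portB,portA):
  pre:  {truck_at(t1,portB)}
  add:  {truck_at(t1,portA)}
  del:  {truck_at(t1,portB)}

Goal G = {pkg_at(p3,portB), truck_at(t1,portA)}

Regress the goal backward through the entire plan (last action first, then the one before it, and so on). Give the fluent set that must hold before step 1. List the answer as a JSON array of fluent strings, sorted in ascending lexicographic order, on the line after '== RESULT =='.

Work backward from the goal:
  through step 4 (drive(t1,portB,portA)): drop {truck_at(t1,portA)}, keep {pkg_at(p3,portB)}, require {truck_at(t1,portB)}
    → {pkg_at(p3,portB), truck_at(t1,portB)}
  through step 3 (unload(p3,t1,portB)): drop {pkg_at(p3,portB)}, keep {truck_at(t1,portB)}, require {in(p3,t1), truck_at(t1,portB)}
    → {in(p3,t1), truck_at(t1,portB)}
  through step 2 (drive(t1,portA,portB)): drop {truck_at(t1,portB)}, keep {in(p3,t1)}, require {truck_at(t1,portA)}
    → {in(p3,t1), truck_at(t1,portA)}
  through step 1 (load(p3,t1,portA)): drop {in(p3,t1)}, keep {truck_at(t1,portA)}, require {pkg_at(p3,portA), truck_at(t1,portA)}
    → {pkg_at(p3,portA), truck_at(t1,portA)}

== RESULT ==
["pkg_at(p3,portA)", "truck_at(t1,portA)"]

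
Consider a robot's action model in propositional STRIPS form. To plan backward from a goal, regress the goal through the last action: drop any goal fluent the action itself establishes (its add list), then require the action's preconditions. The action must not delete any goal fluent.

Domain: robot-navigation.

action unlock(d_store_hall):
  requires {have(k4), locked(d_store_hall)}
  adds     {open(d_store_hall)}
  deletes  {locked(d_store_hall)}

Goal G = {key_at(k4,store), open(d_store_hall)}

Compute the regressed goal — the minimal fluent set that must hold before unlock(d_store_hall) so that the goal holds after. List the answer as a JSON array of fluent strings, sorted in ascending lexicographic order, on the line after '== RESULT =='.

Regress:
  G ∩ del = {}  (empty — regression defined)
  G \ add = {key_at(k4,store), open(d_store_hall)} \ {open(d_store_hall)} = {key_at(k4,store)}
  ∪ pre   = {key_at(k4,store)} ∪ {have(k4), locked(d_store_hall)}
          = {have(k4), key_at(k4,store), locked(d_store_hall)}

== RESULT ==
["have(k4)", "key_at(k4,store)", "locked(d_store_hall)"]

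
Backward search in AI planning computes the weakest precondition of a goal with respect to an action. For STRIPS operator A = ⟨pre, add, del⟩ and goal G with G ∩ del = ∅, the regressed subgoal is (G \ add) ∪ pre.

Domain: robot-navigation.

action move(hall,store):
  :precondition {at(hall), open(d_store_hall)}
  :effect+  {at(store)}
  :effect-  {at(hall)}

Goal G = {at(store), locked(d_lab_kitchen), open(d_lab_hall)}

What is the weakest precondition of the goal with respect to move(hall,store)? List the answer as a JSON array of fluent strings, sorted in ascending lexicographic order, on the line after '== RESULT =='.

Compute (G \ add) ∪ pre:
  G ∩ del = {}  (empty — regression defined)
  G \ add = {at(store), locked(d_lab_kitchen), open(d_lab_hall)} \ {at(store)} = {locked(d_lab_kitchen), open(d_lab_hall)}
  ∪ pre   = {locked(d_lab_kitchen), open(d_lab_hall)} ∪ {at(hall), open(d_store_hall)}
          = {at(hall), locked(d_lab_kitchen), open(d_lab_hall), open(d_store_hall)}

== RESULT ==
["at(hall)", "locked(d_lab_kitchen)", "open(d_lab_hall)", "open(d_store_hall)"]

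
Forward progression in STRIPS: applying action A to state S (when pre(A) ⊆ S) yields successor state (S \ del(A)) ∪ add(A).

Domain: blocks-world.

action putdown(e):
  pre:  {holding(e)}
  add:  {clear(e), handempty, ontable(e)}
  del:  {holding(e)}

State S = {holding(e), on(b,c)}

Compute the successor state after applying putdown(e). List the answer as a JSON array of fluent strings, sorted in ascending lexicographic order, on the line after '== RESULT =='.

Compute (S \ del) ∪ add:
  pre ⊆ S: {holding(e)} ⊆ S  — applicable
  S \ del = {on(b,c)}
  ∪ add   = {clear(e), handempty, on(b,c), ontable(e)}

== RESULT ==
["clear(e)", "handempty", "on(b,c)", "ontable(e)"]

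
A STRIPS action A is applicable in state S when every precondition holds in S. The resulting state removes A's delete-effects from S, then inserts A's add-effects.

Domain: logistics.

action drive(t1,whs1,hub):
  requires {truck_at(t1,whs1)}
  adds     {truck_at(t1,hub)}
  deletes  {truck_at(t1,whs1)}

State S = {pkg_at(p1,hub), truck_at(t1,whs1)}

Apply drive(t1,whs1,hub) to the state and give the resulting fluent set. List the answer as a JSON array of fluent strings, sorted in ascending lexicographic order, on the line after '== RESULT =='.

Progress:
  pre ⊆ S: {truck_at(t1,whs1)} ⊆ S  — applicable
  S \ del = {pkg_at(p1,hub)}
  ∪ add   = {pkg_at(p1,hub), truck_at(t1,hub)}

== RESULT ==
["pkg_at(p1,hub)", "truck_at(t1,hub)"]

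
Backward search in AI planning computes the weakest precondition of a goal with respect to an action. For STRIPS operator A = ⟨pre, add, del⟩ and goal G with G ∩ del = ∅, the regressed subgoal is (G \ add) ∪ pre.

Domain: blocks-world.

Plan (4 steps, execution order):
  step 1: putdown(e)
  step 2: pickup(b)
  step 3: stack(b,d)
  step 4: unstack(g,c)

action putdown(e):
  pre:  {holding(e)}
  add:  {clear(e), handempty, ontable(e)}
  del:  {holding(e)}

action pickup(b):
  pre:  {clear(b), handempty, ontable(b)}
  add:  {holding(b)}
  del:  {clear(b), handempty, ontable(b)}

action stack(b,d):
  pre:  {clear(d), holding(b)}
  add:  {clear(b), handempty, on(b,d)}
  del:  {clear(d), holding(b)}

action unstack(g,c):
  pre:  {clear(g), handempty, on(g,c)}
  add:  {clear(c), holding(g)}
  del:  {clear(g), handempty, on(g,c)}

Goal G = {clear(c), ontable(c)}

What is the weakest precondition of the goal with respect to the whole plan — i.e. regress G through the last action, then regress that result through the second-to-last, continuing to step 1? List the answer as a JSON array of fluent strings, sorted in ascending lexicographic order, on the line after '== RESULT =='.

Regress step by step:
  through step 4 (unstack(g,c)): drop {clear(c)}, keep {ontable(c)}, require {clear(g), handempty, on(g,c)}
    → {clear(g), handempty, on(g,c), ontable(c)}
  through step 3 (stack(b,d)): drop {handempty}, keep {clear(g), on(g,c), ontable(c)}, require {clear(d), holding(b)}
    → {clear(d), clear(g), holding(b), on(g,c), ontable(c)}
  through step 2 (pickup(b)): drop {holding(b)}, keep {clear(d), clear(g), on(g,c), ontable(c)}, require {clear(b), handempty, ontable(b)}
    → {clear(b), clear(d), clear(g), handempty, on(g,c), ontable(b), ontable(c)}
  through step 1 (putdown(e)): drop {handempty}, keep {clear(b), clear(d), clear(g), on(g,c), ontable(b), ontable(c)}, require {holding(e)}
    → {clear(b), clear(d), clear(g), holding(e), on(g,c), ontable(b), ontable(c)}

== RESULT ==
["clear(b)", "clear(d)", "clear(g)", "holding(e)", "on(g,c)", "ontable(b)", "ontable(c)"]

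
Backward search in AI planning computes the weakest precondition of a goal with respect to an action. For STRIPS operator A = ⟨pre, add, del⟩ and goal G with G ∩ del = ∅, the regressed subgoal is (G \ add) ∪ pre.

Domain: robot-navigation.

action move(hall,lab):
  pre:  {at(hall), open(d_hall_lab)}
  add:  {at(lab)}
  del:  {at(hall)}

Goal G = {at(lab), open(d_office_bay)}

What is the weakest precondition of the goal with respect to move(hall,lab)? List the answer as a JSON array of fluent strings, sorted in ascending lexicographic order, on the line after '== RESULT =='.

Regress:
  G ∩ del = {}  (empty — regression defined)
  G \ add = {at(lab), open(d_office_bay)} \ {at(lab)} = {open(d_office_bay)}
  ∪ pre   = {open(d_office_bay)} ∪ {at(hall), open(d_hall_lab)}
          = {at(hall), open(d_hall_lab), open(d_office_bay)}

== RESULT ==
["at(hall)", "open(d_hall_lab)", "open(d_office_bay)"]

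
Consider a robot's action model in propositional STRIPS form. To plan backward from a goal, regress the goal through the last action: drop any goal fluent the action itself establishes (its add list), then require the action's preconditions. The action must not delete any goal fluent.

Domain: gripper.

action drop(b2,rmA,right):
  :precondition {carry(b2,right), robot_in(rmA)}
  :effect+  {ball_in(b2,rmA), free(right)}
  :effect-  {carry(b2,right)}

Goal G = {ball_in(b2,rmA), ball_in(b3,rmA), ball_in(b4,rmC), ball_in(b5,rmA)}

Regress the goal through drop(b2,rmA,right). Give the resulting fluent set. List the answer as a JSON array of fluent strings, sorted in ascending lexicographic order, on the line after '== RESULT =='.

Compute (G \ add) ∪ pre:
  G ∩ del = {}  (empty — regression defined)
  G \ add = {ball_in(b2,rmA), ball_in(b3,rmA), ball_in(b4,rmC), ball_in(b5,rmA)} \ {ball_in(b2,rmA), free(right)} = {ball_in(b3,rmA), ball_in(b4,rmC), ball_in(b5,rmA)}
  ∪ pre   = {ball_in(b3,rmA), ball_in(b4,rmC), ball_in(b5,rmA)} ∪ {carry(b2,right), robot_in(rmA)}
          = {ball_in(b3,rmA), ball_in(b4,rmC), ball_in(b5,rmA), carry(b2,right), robot_in(rmA)}

== RESULT ==
["ball_in(b3,rmA)", "ball_in(b4,rmC)", "ball_in(b5,rmA)", "carry(b2,right)", "robot_in(rmA)"]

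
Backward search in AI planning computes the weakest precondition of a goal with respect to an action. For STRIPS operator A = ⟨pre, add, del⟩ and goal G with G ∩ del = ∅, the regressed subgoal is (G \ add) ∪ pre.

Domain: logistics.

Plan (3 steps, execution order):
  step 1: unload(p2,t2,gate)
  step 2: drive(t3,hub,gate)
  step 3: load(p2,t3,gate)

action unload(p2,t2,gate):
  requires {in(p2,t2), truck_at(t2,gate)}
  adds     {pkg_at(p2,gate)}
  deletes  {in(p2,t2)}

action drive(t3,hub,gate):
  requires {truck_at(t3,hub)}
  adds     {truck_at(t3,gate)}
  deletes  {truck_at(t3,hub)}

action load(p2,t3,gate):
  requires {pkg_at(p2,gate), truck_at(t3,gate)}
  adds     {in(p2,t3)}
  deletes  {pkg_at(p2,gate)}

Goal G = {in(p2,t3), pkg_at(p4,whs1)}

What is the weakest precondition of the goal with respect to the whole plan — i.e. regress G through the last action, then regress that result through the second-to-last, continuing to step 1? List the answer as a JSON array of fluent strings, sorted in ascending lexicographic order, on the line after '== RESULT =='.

Work backward from the goal:
  through step 3 (load(p2,t3,gate)): drop {in(p2,t3)}, keep {pkg_at(p4,whs1)}, require {pkg_at(p2,gate), truck_at(t3,gate)}
    → {pkg_at(p2,gate), pkg_at(p4,whs1), truck_at(t3,gate)}
  through step 2 (drive(t3,hub,gate)): drop {truck_at(t3,gate)}, keep {pkg_at(p2,gate), pkg_at(p4,whs1)}, require {truck_at(t3,hub)}
    → {pkg_at(p2,gate), pkg_at(p4,whs1), truck_at(t3,hub)}
  through step 1 (unload(p2,t2,gate)): drop {pkg_at(p2,gate)}, keep {pkg_at(p4,whs1), truck_at(t3,hub)}, require {in(p2,t2), truck_at(t2,gate)}
    → {in(p2,t2), pkg_at(p4,whs1), truck_at(t2,gate), truck_at(t3,hub)}

== RESULT ==
["in(p2,t2)", "pkg_at(p4,whs1)", "truck_at(t2,gate)", "truck_at(t3,hub)"]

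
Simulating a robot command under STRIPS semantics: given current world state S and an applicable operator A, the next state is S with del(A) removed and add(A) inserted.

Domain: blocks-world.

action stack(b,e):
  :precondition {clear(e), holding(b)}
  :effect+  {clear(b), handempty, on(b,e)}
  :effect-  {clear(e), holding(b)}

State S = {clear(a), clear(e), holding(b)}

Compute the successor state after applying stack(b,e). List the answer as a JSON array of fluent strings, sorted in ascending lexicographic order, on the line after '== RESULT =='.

Compute (S \ del) ∪ add:
  pre ⊆ S: {clear(e), holding(b)} ⊆ S  — applicable
  S \ del = {clear(a)}
  ∪ add   = {clear(a), clear(b), handempty, on(b,e)}

== RESULT ==
["clear(a)", "clear(b)", "handempty", "on(b,e)"]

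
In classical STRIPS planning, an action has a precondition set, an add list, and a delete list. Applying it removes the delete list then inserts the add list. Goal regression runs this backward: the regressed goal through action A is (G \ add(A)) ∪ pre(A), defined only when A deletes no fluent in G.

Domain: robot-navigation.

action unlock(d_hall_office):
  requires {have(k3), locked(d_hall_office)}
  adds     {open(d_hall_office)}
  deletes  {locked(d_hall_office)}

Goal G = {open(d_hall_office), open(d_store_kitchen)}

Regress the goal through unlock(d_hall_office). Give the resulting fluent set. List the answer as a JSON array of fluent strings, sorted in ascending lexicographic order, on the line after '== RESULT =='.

Compute (G \ add) ∪ pre:
  G ∩ del = {}  (empty — regression defined)
  G \ add = {open(d_hall_office), open(d_store_kitchen)} \ {open(d_hall_office)} = {open(d_store_kitchen)}
  ∪ pre   = {open(d_store_kitchen)} ∪ {have(k3), locked(d_hall_office)}
          = {have(k3), locked(d_hall_office), open(d_store_kitchen)}

== RESULT ==
["have(k3)", "locked(d_hall_office)", "open(d_store_kitchen)"]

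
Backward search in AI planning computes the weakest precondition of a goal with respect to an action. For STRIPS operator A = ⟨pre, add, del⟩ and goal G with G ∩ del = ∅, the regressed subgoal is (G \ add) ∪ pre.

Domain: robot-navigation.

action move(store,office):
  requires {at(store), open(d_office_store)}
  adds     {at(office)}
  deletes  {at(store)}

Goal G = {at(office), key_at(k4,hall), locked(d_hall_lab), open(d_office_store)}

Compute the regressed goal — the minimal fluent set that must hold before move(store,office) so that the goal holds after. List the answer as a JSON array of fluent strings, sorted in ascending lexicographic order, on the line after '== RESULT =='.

Compute (G \ add) ∪ pre:
  G ∩ del = {}  (empty — regression defined)
  G \ add = {at(office), key_at(k4,hall), locked(d_hall_lab), open(d_office_store)} \ {at(office)} = {key_at(k4,hall), locked(d_hall_lab), open(d_office_store)}
  ∪ pre   = {key_at(k4,hall), locked(d_hall_lab), open(d_office_store)} ∪ {at(store), open(d_office_store)}
          = {at(store), key_at(k4,hall), locked(d_hall_lab), open(d_office_store)}

== RESULT ==
["at(store)", "key_at(k4,hall)", "locked(d_hall_lab)", "open(d_office_store)"]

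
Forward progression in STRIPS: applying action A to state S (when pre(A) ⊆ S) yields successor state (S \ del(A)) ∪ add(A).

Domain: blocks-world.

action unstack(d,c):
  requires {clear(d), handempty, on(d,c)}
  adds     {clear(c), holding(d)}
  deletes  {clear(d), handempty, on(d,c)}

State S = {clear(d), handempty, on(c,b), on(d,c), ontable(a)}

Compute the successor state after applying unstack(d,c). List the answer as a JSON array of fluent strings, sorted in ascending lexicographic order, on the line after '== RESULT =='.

Compute (S \ del) ∪ add:
  pre ⊆ S: {clear(d), handempty, on(d,c)} ⊆ S  — applicable
  S \ del = {on(c,b), ontable(a)}
  ∪ add   = {clear(c), holding(d), on(c,b), ontable(a)}

== RESULT ==
["clear(c)", "holding(d)", "on(c,b)", "ontable(a)"]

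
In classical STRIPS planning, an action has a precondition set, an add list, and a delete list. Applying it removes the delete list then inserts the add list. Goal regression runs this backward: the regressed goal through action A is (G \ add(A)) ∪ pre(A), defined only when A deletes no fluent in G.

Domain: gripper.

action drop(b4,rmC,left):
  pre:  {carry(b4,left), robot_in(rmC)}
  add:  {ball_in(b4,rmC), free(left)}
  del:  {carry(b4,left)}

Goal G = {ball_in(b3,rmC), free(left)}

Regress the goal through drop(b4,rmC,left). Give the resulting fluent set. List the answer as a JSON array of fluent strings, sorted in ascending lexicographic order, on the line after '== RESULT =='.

Regress:
  G ∩ del = {}  (empty — regression defined)
  G \ add = {ball_in(b3,rmC), free(left)} \ {ball_in(b4,rmC), free(left)} = {ball_in(b3,rmC)}
  ∪ pre   = {ball_in(b3,rmC)} ∪ {carry(b4,left), robot_in(rmC)}
          = {ball_in(b3,rmC), carry(b4,left), robot_in(rmC)}

== RESULT ==
["ball_in(b3,rmC)", "carry(b4,left)", "robot_in(rmC)"]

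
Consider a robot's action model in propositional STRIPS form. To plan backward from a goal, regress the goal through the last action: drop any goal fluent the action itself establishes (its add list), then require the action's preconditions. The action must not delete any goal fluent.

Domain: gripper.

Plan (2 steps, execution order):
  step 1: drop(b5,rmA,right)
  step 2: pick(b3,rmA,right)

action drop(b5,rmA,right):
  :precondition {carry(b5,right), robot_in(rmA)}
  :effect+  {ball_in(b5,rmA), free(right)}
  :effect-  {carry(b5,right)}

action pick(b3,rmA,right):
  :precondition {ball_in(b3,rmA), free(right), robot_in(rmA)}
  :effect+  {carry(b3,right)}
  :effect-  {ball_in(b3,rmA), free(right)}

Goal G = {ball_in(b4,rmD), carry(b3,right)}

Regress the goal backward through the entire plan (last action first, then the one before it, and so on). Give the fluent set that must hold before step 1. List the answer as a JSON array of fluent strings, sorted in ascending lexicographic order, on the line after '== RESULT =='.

Work backward from the goal:
  through step 2 (pick(b3,rmA,right)): drop {carry(b3,right)}, keep {ball_in(b4,rmD)}, require {ball_in(b3,rmA), free(right), robot_in(rmA)}
    → {ball_in(b3,rmA), ball_in(b4,rmD), free(right), robot_in(rmA)}
  through step 1 (drop(b5,rmA,right)): drop {free(right)}, keep {ball_in(b3,rmA), ball_in(b4,rmD), robot_in(rmA)}, require {carry(b5,right), robot_in(rmA)}
    → {ball_in(b3,rmA), ball_in(b4,rmD), carry(b5,right), robot_in(rmA)}

== RESULT ==
["ball_in(b3,rmA)", "ball_in(b4,rmD)", "carry(b5,right)", "robot_in(rmA)"]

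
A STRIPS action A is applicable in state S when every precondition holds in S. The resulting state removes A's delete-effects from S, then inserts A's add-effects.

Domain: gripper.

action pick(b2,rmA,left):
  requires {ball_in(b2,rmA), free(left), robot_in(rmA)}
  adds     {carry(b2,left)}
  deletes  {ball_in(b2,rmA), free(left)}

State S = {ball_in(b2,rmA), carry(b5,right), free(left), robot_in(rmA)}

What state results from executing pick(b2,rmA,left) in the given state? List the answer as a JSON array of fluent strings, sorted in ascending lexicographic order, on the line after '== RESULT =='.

Progress:
  pre ⊆ S: {ball_in(b2,rmA), free(left), robot_in(rmA)} ⊆ S  — applicable
  S \ del = {carry(b5,right), robot_in(rmA)}
  ∪ add   = {carry(b2,left), carry(b5,right), robot_in(rmA)}

== RESULT ==
["carry(b2,left)", "carry(b5,right)", "robot_in(rmA)"]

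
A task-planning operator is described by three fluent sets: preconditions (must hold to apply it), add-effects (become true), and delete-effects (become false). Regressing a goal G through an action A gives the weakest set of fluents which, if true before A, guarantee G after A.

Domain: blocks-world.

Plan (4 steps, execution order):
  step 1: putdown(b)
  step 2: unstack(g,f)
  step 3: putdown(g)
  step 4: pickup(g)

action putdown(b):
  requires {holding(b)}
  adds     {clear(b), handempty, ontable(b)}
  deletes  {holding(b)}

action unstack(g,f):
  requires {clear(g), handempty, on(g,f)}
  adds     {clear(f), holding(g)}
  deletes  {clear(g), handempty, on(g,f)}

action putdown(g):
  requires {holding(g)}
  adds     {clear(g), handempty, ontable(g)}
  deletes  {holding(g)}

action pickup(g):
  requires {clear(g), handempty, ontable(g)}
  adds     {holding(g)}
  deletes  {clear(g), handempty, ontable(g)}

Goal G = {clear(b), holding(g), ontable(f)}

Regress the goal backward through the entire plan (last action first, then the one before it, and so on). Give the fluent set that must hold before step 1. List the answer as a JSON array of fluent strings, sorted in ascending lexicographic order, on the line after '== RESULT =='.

Regress step by step:
  through step 4 (pickup(g)): drop {holding(g)}, keep {clear(b), ontable(f)}, require {clear(g), handempty, ontable(g)}
    → {clear(b), clear(g), handempty, ontable(f), ontable(g)}
  through step 3 (putdown(g)): drop {clear(g), handempty, ontable(g)}, keep {clear(b), ontable(f)}, require {holding(g)}
    → {clear(b), holding(g), ontable(f)}
  through step 2 (unstack(g,f)): drop {holding(g)}, keep {clear(b), ontable(f)}, require {clear(g), handempty, on(g,f)}
    → {clear(b), clear(g), handempty, on(g,f), ontable(f)}
  through step 1 (putdown(b)): drop {clear(b), handempty}, keep {clear(g), on(g,f), ontable(f)}, require {holding(b)}
    → {clear(g), holding(b), on(g,f), ontable(f)}

== RESULT ==
["clear(g)", "holding(b)", "on(g,f)", "ontable(f)"]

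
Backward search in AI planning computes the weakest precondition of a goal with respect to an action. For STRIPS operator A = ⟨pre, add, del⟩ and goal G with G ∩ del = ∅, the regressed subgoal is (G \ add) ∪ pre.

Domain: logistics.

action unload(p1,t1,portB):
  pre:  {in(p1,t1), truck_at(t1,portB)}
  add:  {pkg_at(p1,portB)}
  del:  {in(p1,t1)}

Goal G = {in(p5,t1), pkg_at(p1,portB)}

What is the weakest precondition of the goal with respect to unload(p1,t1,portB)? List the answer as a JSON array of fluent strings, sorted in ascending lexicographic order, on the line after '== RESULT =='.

Regress:
  G ∩ del = {}  (empty — regression defined)
  G \ add = {in(p5,t1), pkg_at(p1,portB)} \ {pkg_at(p1,portB)} = {in(p5,t1)}
  ∪ pre   = {in(p5,t1)} ∪ {in(p1,t1), truck_at(t1,portB)}
          = {in(p1,t1), in(p5,t1), truck_at(t1,portB)}

== RESULT ==
["in(p1,t1)", "in(p5,t1)", "truck_at(t1,portB)"]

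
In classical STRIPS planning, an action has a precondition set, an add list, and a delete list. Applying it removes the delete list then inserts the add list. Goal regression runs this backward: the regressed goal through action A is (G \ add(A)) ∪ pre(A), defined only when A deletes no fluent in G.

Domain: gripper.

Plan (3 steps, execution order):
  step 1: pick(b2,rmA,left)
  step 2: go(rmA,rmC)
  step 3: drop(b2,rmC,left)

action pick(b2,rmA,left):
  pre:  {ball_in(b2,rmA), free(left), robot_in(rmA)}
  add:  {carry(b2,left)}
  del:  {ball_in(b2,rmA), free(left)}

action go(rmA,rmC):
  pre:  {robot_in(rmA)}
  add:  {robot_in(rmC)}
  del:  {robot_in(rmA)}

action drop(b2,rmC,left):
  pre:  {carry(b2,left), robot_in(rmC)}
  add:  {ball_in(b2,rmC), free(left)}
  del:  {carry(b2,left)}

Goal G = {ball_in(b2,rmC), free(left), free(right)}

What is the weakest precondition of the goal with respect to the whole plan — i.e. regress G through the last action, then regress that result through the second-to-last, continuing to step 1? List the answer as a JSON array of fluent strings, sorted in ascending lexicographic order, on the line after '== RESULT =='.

Regress step by step:
  through step 3 (drop(b2,rmC,left)): drop {ball_in(b2,rmC), free(left)}, keep {free(right)}, require {carry(b2,left), robot_in(rmC)}
    → {carry(b2,left), free(right), robot_in(rmC)}
  through step 2 (go(rmA,rmC)): drop {robot_in(rmC)}, keep {carry(b2,left), free(right)}, require {robot_in(rmA)}
    → {carry(b2,left), free(right), robot_in(rmA)}
  through step 1 (pick(b2,rmA,left)): drop {carry(b2,left)}, keep {free(right), robot_in(rmA)}, require {ball_in(b2,rmA), free(left), robot_in(rmA)}
    → {ball_in(b2,rmA), free(left), free(right), robot_in(rmA)}

== RESULT ==
["ball_in(b2,rmA)", "free(left)", "free(right)", "robot_in(rmA)"]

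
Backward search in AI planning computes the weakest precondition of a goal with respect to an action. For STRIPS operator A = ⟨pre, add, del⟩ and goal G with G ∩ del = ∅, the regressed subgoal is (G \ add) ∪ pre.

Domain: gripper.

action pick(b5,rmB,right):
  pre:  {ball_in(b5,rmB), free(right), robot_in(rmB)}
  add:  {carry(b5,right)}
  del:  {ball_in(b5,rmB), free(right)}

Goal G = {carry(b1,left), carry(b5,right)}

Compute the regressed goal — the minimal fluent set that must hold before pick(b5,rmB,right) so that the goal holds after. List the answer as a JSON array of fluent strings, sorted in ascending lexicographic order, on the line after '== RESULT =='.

Regress:
  G ∩ del = {}  (empty — regression defined)
  G \ add = {carry(b1,left), carry(b5,right)} \ {carry(b5,right)} = {carry(b1,left)}
  ∪ pre   = {carry(b1,left)} ∪ {ball_in(b5,rmB), free(right), robot_in(rmB)}
          = {ball_in(b5,rmB), carry(b1,left), free(right), robot_in(rmB)}

== RESULT ==
["ball_in(b5,rmB)", "carry(b1,left)", "free(right)", "robot_in(rmB)"]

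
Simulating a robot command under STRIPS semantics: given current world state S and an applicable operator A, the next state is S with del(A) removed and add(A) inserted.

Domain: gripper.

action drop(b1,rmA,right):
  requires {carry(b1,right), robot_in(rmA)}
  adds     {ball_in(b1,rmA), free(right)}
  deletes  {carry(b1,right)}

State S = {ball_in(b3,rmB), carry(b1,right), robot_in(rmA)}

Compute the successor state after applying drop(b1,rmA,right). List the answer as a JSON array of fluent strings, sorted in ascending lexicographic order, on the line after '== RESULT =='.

Progress:
  pre ⊆ S: {carry(b1,right), robot_in(rmA)} ⊆ S  — applicable
  S \ del = {ball_in(b3,rmB), robot_in(rmA)}
  ∪ add   = {ball_in(b1,rmA), ball_in(b3,rmB), free(right), robot_in(rmA)}

== RESULT ==
["ball_in(b1,rmA)", "ball_in(b3,rmB)", "free(right)", "robot_in(rmA)"]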